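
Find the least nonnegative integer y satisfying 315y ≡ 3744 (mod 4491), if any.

gcd(4491, 315) = 9.
9 divides 3744, so solutions exist.
By Bézout, 315·(-57) + 4491·(4) = 9.
So 315·(-57) ≡ 9 (mod 4491); multiply by 416: y ≡ -23712 (mod 499).
Smallest nonnegative: y = -23712 mod 499 = 240.

240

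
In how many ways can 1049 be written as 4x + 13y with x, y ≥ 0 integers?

gcd(13, 4):
  13 = 3*4 + 1
  4 = 4*1
so gcd(13, 4) = 1.
Back-substitute for Bézout coefficients:
  1 = 13 - 3*4
  ... = 4*(-3) + 13*(1)
Scale by 1049: one solution is (-3147, 1049). Reduce x mod 13: (12, 77).
General: x = 12 + 13t, y = 77 - 4t.
x ≥ 0 ⇒ t ≥ 0; y ≥ 0 ⇒ t ≤ 19. So t ∈ [0, 19]: 20 solutions.

20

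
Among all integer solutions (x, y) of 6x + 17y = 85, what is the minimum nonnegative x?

gcd(17, 6):
  17 = 2·6 + 5
  6 = 1·5 + 1
  5 = 5·1
so gcd(17, 6) = 1.
1 divides 85, so solutions exist.
Back-substitute for Bézout coefficients:
  1 = 6 - 1·5
  ... = 6·(3) + 17·(-1)
Scale by 85/1 = 85: (x₀, y₀) = (255, -85).
General solution: x = 255 + 17t, y = -85 - 6t for integer t.
x ≥ 0: smallest is 255 mod 17 = 0 (at t = -15), with y = 5.

0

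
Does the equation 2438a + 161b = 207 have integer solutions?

gcd(2438, 161):
  2438 = 15·161 + 23
  161 = 7·23
so gcd(2438, 161) = 23.
23 divides 207, so integer solutions exist.

yes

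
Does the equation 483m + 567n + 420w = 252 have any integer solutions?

gcd(567, 483):
  567 = 1×483 + 84
  483 = 5×84 + 63
  84 = 1×63 + 21
  63 = 3×21
so gcd(567, 483) = 21.
gcd(21, 420) = 21.
21 divides 252, so integer solutions exist.

yes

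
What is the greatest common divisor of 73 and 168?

gcd(168, 73) = 1  (168 = 2×73 + 22, 73 = 3×22 + 7, 22 = 3×7 + 1, 7 = 7×1).

1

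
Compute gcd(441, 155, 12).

1

gcd(441, 155) = 1  (441 = 2*155 + 131, 155 = 1*131 + 24, 131 = 5*24 + 11, 24 = 2*11 + 2, 11 = 5*2 + 1, 2 = 2*1).
gcd(1, 12) = 1.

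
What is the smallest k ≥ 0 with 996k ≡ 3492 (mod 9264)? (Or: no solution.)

729

gcd(9264, 996):
  9264 = 9×996 + 300
  996 = 3×300 + 96
  300 = 3×96 + 12
  96 = 8×12
so gcd(9264, 996) = 12.
12 divides 3492, so solutions exist.
Back-substitute for Bézout coefficients:
  12 = 300 - 3×96
  ... = 996×(-93) + 9264×(10)
So 996×(-93) ≡ 12 (mod 9264); multiply by 291: k ≡ -27063 (mod 772).
Smallest nonnegative: k = -27063 mod 772 = 729.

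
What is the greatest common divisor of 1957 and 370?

gcd(1957, 370) = 1  (1957 = 5×370 + 107, 370 = 3×107 + 49, 107 = 2×49 + 9, 49 = 5×9 + 4, 9 = 2×4 + 1, 4 = 4×1).

1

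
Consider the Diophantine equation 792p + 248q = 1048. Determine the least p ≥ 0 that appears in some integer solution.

27

gcd(792, 248):
  792 = 3×248 + 48
  248 = 5×48 + 8
  48 = 6×8
so gcd(792, 248) = 8.
8 divides 1048, so solutions exist.
Back-substitute for Bézout coefficients:
  8 = 248 - 5×48
  ... = 792×(-5) + 248×(16)
Scale by 1048/8 = 131: (p₀, q₀) = (-655, 2096).
General solution: p = -655 + 31t, q = 2096 - 99t for integer t.
p ≥ 0: smallest is -655 mod 31 = 27 (at t = 22), with q = -82.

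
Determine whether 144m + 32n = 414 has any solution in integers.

no

gcd(144, 32):
  144 = 4·32 + 16
  32 = 2·16
so gcd(144, 32) = 16.
16 does not divide 414 (remainder 14), so no integer solutions.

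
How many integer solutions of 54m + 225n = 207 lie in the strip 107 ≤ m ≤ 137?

gcd(225, 54):
  225 = 4*54 + 9
  54 = 6*9
so gcd(225, 54) = 9.
Back-substitute for Bézout coefficients:
  9 = 225 - 4*54
  ... = 54*(-4) + 225*(1)
Scale by 23: particular solution (-92, 23); reduce m mod 25: (8, -1).
General solution: m = 8 + 25t, n = -1 - 6t for integer t.
107 ≤ 8 + 25t ≤ 137 gives t ∈ [4, 5], which is 2 values.

2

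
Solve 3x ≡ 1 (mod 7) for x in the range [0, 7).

5

gcd(7, 3):
  7 = 2*3 + 1
  3 = 3*1
so gcd(7, 3) = 1.
Back-substitute for Bézout coefficients:
  1 = 7 - 2*3
  ... = 3*(-2) + 7*(1)
So 3*-2 ≡ 1 (mod 7), and -2 mod 7 = 5.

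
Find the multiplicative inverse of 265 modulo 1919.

gcd(1919, 265):
  1919 = 7*265 + 64
  265 = 4*64 + 9
  64 = 7*9 + 1
  9 = 9*1
so gcd(1919, 265) = 1.
Back-substitute for Bézout coefficients:
  1 = 64 - 7*9
  ... = 265*(-210) + 1919*(29)
So 265*-210 ≡ 1 (mod 1919), and -210 mod 1919 = 1709.

1709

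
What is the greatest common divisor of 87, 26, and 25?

1

gcd(87, 26) = 1  (87 = 3·26 + 9, 26 = 2·9 + 8, 9 = 1·8 + 1, 8 = 8·1).
gcd(1, 25) = 1.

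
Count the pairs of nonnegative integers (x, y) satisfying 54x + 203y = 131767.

12

gcd(203, 54):
  203 = 3×54 + 41
  54 = 1×41 + 13
  41 = 3×13 + 2
  13 = 6×2 + 1
  2 = 2×1
so gcd(203, 54) = 1.
Back-substitute for Bézout coefficients:
  1 = 13 - 6×2
  ... = 54×(94) + 203×(-25)
Scale by 131767: one solution is (12386098, -3294175). Reduce x mod 203: (53, 635).
General: x = 53 + 203t, y = 635 - 54t.
x ≥ 0 ⇒ t ≥ 0; y ≥ 0 ⇒ t ≤ 11. So t ∈ [0, 11]: 12 solutions.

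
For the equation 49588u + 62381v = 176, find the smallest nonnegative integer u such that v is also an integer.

3150

gcd(62381, 49588):
  62381 = 1×49588 + 12793
  49588 = 3×12793 + 11209
  12793 = 1×11209 + 1584
  11209 = 7×1584 + 121
  1584 = 13×121 + 11
  121 = 11×11
so gcd(62381, 49588) = 11.
11 divides 176, so solutions exist.
Back-substitute for Bézout coefficients:
  11 = 1584 - 13×121
  ... = 49588×(-512) + 62381×(407)
Scale by 176/11 = 16: (u₀, v₀) = (-8192, 6512).
General solution: u = -8192 + 5671t, v = 6512 - 4508t for integer t.
u ≥ 0: smallest is -8192 mod 5671 = 3150 (at t = 2), with v = -2504.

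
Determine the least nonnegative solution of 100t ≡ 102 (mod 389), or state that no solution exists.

gcd(389, 100) = 1.
1 divides 102, so solutions exist.
By Bézout, 100×(-35) + 389×(9) = 1.
So 100×(-35) ≡ 1 (mod 389); multiply by 102: t ≡ -3570 (mod 389).
Smallest nonnegative: t = -3570 mod 389 = 320.

320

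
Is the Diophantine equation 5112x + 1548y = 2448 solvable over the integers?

gcd(5112, 1548) = 36  (5112 = 3×1548 + 468, 1548 = 3×468 + 144, 468 = 3×144 + 36, 144 = 4×36).
36 divides 2448, so integer solutions exist.

yes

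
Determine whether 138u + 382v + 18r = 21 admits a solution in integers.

no

gcd(382, 138) = 2.
gcd(2, 18) = 2.
2 does not divide 21 (remainder 1), so no integer solutions.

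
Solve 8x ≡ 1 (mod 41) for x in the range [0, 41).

36

gcd(41, 8) = 1  (41 = 5*8 + 1, 8 = 8*1).
Back-substituting, 8*(-5) + 41*(1) = 1.
So 8*-5 ≡ 1 (mod 41), and -5 mod 41 = 36.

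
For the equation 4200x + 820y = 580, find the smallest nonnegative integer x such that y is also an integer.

gcd(4200, 820) = 20.
20 divides 580, so solutions exist.
By Bézout, 4200*(-8) + 820*(41) = 20.
Scale by 580/20 = 29: (x₀, y₀) = (-232, 1189).
General solution: x = -232 + 41t, y = 1189 - 210t for integer t.
x ≥ 0: smallest is -232 mod 41 = 14 (at t = 6), with y = -71.

14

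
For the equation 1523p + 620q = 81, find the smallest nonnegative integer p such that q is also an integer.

gcd(1523, 620):
  1523 = 2×620 + 283
  620 = 2×283 + 54
  283 = 5×54 + 13
  54 = 4×13 + 2
  13 = 6×2 + 1
  2 = 2×1
so gcd(1523, 620) = 1.
1 divides 81, so solutions exist.
Back-substitute for Bézout coefficients:
  1 = 13 - 6×2
  ... = 1523×(287) + 620×(-705)
Scale by 81/1 = 81: (p₀, q₀) = (23247, -57105).
General solution: p = 23247 + 620t, q = -57105 - 1523t for integer t.
p ≥ 0: smallest is 23247 mod 620 = 307 (at t = -37), with q = -754.

307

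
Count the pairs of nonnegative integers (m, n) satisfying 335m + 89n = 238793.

8

gcd(335, 89) = 1.
By Bézout, 335·(-17) + 89·(64) = 1.
One solution: (76, 2397).
General: m = 76 + 89t, n = 2397 - 335t.
m ≥ 0 ⇒ t ≥ 0; n ≥ 0 ⇒ t ≤ 7. So t ∈ [0, 7]: 8 solutions.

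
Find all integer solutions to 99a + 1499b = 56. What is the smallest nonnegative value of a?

gcd(1499, 99) = 1.
1 divides 56, so solutions exist.
By Bézout, 99*(106) + 1499*(-7) = 1.
Scale by 56/1 = 56: (a₀, b₀) = (5936, -392).
General solution: a = 5936 + 1499t, b = -392 - 99t for integer t.
a ≥ 0: smallest is 5936 mod 1499 = 1439 (at t = -3), with b = -95.

1439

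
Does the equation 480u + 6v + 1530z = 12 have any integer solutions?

yes

gcd(480, 6):
  480 = 80×6
so gcd(480, 6) = 6.
gcd(6, 1530) = 6.
6 divides 12, so integer solutions exist.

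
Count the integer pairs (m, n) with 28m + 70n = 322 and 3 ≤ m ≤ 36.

7

gcd(70, 28) = 14  (70 = 2×28 + 14, 28 = 2×14).
Back-substituting, 28×(-2) + 70×(1) = 14.
Scale by 23: particular solution (-46, 23); reduce m mod 5: (4, 3).
General solution: m = 4 + 5t, n = 3 - 2t for integer t.
3 ≤ 4 + 5t ≤ 36 gives t ∈ [0, 6], which is 7 values.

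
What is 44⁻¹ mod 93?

gcd(93, 44) = 1  (93 = 2×44 + 5, 44 = 8×5 + 4, 5 = 1×4 + 1, 4 = 4×1).
Back-substituting, 44×(-19) + 93×(9) = 1.
So 44×-19 ≡ 1 (mod 93), and -19 mod 93 = 74.

74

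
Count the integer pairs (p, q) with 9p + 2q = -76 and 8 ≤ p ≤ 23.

8

gcd(9, 2):
  9 = 4*2 + 1
  2 = 2*1
so gcd(9, 2) = 1.
Back-substitute for Bézout coefficients:
  1 = 9 - 4*2
  ... = 9*(1) + 2*(-4)
Scale by -76: particular solution (-76, 304); reduce p mod 2: (0, -38).
General solution: p = 0 + 2t, q = -38 - 9t for integer t.
8 ≤ 0 + 2t ≤ 23 gives t ∈ [4, 11], which is 8 values.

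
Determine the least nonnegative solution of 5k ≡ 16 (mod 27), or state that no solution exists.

gcd(27, 5) = 1.
1 divides 16, so solutions exist.
By Bézout, 5×(11) + 27×(-2) = 1.
So 5×(11) ≡ 1 (mod 27); multiply by 16: k ≡ 176 (mod 27).
Smallest nonnegative: k = 176 mod 27 = 14.

14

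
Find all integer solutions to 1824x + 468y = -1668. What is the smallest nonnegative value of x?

gcd(1824, 468) = 12.
12 divides -1668, so solutions exist.
By Bézout, 1824·(-10) + 468·(39) = 12.
Scale by -1668/12 = -139: (x₀, y₀) = (1390, -5421).
General solution: x = 1390 + 39t, y = -5421 - 152t for integer t.
x ≥ 0: smallest is 1390 mod 39 = 25 (at t = -35), with y = -101.

25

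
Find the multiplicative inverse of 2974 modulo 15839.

gcd(15839, 2974) = 1.
By Bézout, 2974·(-3073) + 15839·(577) = 1.
So 2974·-3073 ≡ 1 (mod 15839), and -3073 mod 15839 = 12766.

12766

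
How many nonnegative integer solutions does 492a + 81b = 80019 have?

gcd(492, 81) = 3  (492 = 6·81 + 6, 81 = 13·6 + 3, 6 = 2·3).
Back-substituting, 492·(-13) + 81·(79) = 3.
Scale by 26673: one solution is (-346749, 2107167). Reduce a mod 27: (12, 915).
General: a = 12 + 27t, b = 915 - 164t.
a ≥ 0 ⇒ t ≥ 0; b ≥ 0 ⇒ t ≤ 5. So t ∈ [0, 5]: 6 solutions.

6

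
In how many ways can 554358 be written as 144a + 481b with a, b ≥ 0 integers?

gcd(481, 144):
  481 = 3·144 + 49
  144 = 2·49 + 46
  49 = 1·46 + 3
  46 = 15·3 + 1
  3 = 3·1
so gcd(481, 144) = 1.
Back-substitute for Bézout coefficients:
  1 = 46 - 15·3
  ... = 144·(157) + 481·(-47)
Scale by 554358: one solution is (87034206, -26054826). Reduce a mod 481: (142, 1110).
General: a = 142 + 481t, b = 1110 - 144t.
a ≥ 0 ⇒ t ≥ 0; b ≥ 0 ⇒ t ≤ 7. So t ∈ [0, 7]: 8 solutions.

8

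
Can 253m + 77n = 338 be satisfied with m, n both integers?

gcd(253, 77):
  253 = 3×77 + 22
  77 = 3×22 + 11
  22 = 2×11
so gcd(253, 77) = 11.
11 does not divide 338 (remainder 8), so no integer solutions.

no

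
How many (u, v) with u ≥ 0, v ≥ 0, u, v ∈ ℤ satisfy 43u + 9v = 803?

gcd(43, 9) = 1.
By Bézout, 43×(4) + 9×(-19) = 1.
One solution: (8, 51).
General: u = 8 + 9t, v = 51 - 43t.
u ≥ 0 ⇒ t ≥ 0; v ≥ 0 ⇒ t ≤ 1. So t ∈ [0, 1]: 2 solutions.

2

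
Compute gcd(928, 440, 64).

8

gcd(928, 440) = 8  (928 = 2*440 + 48, 440 = 9*48 + 8, 48 = 6*8).
gcd(8, 64) = 8.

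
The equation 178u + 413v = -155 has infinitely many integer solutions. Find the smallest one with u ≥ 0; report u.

gcd(413, 178) = 1  (413 = 2×178 + 57, 178 = 3×57 + 7, 57 = 8×7 + 1, 7 = 7×1).
1 divides -155, so solutions exist.
Back-substituting, 178×(-58) + 413×(25) = 1.
Scale by -155/1 = -155: (u₀, v₀) = (8990, -3875).
General solution: u = 8990 + 413t, v = -3875 - 178t for integer t.
u ≥ 0: smallest is 8990 mod 413 = 317 (at t = -21), with v = -137.

317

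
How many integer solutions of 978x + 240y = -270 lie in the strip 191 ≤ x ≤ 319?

3

gcd(978, 240) = 6.
By Bézout, 978·(-13) + 240·(53) = 6.
Particular solution: (25, -103).
General solution: x = 25 + 40t, y = -103 - 163t for integer t.
191 ≤ 25 + 40t ≤ 319 gives t ∈ [5, 7], which is 3 values.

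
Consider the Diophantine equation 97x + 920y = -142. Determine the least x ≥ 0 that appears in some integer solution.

gcd(920, 97):
  920 = 9*97 + 47
  97 = 2*47 + 3
  47 = 15*3 + 2
  3 = 1*2 + 1
  2 = 2*1
so gcd(920, 97) = 1.
1 divides -142, so solutions exist.
Back-substitute for Bézout coefficients:
  1 = 3 - 1*2
  ... = 97*(313) + 920*(-33)
Scale by -142/1 = -142: (x₀, y₀) = (-44446, 4686).
General solution: x = -44446 + 920t, y = 4686 - 97t for integer t.
x ≥ 0: smallest is -44446 mod 920 = 634 (at t = 49), with y = -67.

634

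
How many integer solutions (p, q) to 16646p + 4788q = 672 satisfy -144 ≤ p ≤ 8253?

gcd(16646, 4788) = 14.
By Bézout, 16646*(-107) + 4788*(372) = 14.
Particular solution: (336, -1168).
General solution: p = 336 + 342t, q = -1168 - 1189t for integer t.
-144 ≤ 336 + 342t ≤ 8253 gives t ∈ [-1, 23], which is 25 values.

25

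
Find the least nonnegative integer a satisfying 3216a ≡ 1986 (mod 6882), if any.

1077

gcd(6882, 3216) = 6.
6 divides 1986, so solutions exist.
By Bézout, 3216×(-520) + 6882×(243) = 6.
So 3216×(-520) ≡ 6 (mod 6882); multiply by 331: a ≡ -172120 (mod 1147).
Smallest nonnegative: a = -172120 mod 1147 = 1077.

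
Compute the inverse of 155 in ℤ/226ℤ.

gcd(226, 155):
  226 = 1×155 + 71
  155 = 2×71 + 13
  71 = 5×13 + 6
  13 = 2×6 + 1
  6 = 6×1
so gcd(226, 155) = 1.
Back-substitute for Bézout coefficients:
  1 = 13 - 2×6
  ... = 155×(35) + 226×(-24)
So 155×35 ≡ 1 (mod 226), and 35 mod 226 = 35.

35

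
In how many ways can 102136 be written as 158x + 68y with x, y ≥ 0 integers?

gcd(158, 68) = 2.
By Bézout, 158×(-3) + 68×(7) = 2.
One solution: (0, 1502).
General: x = 0 + 34t, y = 1502 - 79t.
x ≥ 0 ⇒ t ≥ 0; y ≥ 0 ⇒ t ≤ 19. So t ∈ [0, 19]: 20 solutions.

20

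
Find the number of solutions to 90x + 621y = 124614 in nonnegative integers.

gcd(621, 90):
  621 = 6·90 + 81
  90 = 1·81 + 9
  81 = 9·9
so gcd(621, 90) = 9.
Back-substitute for Bézout coefficients:
  9 = 90 - 1·81
  ... = 90·(7) + 621·(-1)
Scale by 13846: one solution is (96922, -13846). Reduce x mod 69: (46, 194).
General: x = 46 + 69t, y = 194 - 10t.
x ≥ 0 ⇒ t ≥ 0; y ≥ 0 ⇒ t ≤ 19. So t ∈ [0, 19]: 20 solutions.

20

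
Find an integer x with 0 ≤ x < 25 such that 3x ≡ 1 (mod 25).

gcd(25, 3):
  25 = 8·3 + 1
  3 = 3·1
so gcd(25, 3) = 1.
Back-substitute for Bézout coefficients:
  1 = 25 - 8·3
  ... = 3·(-8) + 25·(1)
So 3·-8 ≡ 1 (mod 25), and -8 mod 25 = 17.

17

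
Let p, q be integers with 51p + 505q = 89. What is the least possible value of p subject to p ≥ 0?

279

gcd(505, 51) = 1.
1 divides 89, so solutions exist.
By Bézout, 51·(-99) + 505·(10) = 1.
Scale by 89/1 = 89: (p₀, q₀) = (-8811, 890).
General solution: p = -8811 + 505t, q = 890 - 51t for integer t.
p ≥ 0: smallest is -8811 mod 505 = 279 (at t = 18), with q = -28.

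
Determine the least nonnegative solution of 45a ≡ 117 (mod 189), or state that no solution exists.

gcd(189, 45) = 9  (189 = 4·45 + 9, 45 = 5·9).
9 divides 117, so solutions exist.
Back-substituting, 45·(-4) + 189·(1) = 9.
So 45·(-4) ≡ 9 (mod 189); multiply by 13: a ≡ -52 (mod 21).
Smallest nonnegative: a = -52 mod 21 = 11.

11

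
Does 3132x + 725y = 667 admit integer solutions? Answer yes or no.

gcd(3132, 725):
  3132 = 4·725 + 232
  725 = 3·232 + 29
  232 = 8·29
so gcd(3132, 725) = 29.
29 divides 667, so integer solutions exist.

yes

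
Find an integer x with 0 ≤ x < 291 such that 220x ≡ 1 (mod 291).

250

gcd(291, 220):
  291 = 1×220 + 71
  220 = 3×71 + 7
  71 = 10×7 + 1
  7 = 7×1
so gcd(291, 220) = 1.
Back-substitute for Bézout coefficients:
  1 = 71 - 10×7
  ... = 220×(-41) + 291×(31)
So 220×-41 ≡ 1 (mod 291), and -41 mod 291 = 250.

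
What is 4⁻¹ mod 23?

6

gcd(23, 4) = 1.
By Bézout, 4×(6) + 23×(-1) = 1.
So 4×6 ≡ 1 (mod 23), and 6 mod 23 = 6.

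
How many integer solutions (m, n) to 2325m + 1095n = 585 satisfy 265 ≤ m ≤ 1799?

21

gcd(2325, 1095) = 15.
By Bézout, 2325×(-8) + 1095×(17) = 15.
Particular solution: (53, -112).
General solution: m = 53 + 73t, n = -112 - 155t for integer t.
265 ≤ 53 + 73t ≤ 1799 gives t ∈ [3, 23], which is 21 values.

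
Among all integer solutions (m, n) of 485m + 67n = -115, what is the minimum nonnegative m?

64

gcd(485, 67) = 1  (485 = 7×67 + 16, 67 = 4×16 + 3, 16 = 5×3 + 1, 3 = 3×1).
1 divides -115, so solutions exist.
Back-substituting, 485×(21) + 67×(-152) = 1.
Scale by -115/1 = -115: (m₀, n₀) = (-2415, 17480).
General solution: m = -2415 + 67t, n = 17480 - 485t for integer t.
m ≥ 0: smallest is -2415 mod 67 = 64 (at t = 37), with n = -465.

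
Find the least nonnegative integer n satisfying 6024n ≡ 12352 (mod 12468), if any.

gcd(12468, 6024):
  12468 = 2×6024 + 420
  6024 = 14×420 + 144
  420 = 2×144 + 132
  144 = 1×132 + 12
  132 = 11×12
so gcd(12468, 6024) = 12.
12 does not divide 12352, so the congruence has no solution.

no solution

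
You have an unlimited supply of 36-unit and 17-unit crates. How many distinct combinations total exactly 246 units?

Need nonnegative integers with 36j + 17k = 246.
gcd(36, 17) = 1, and 36·(-8) + 17·(17) = 1.
So (j₀, k₀) = (-1968, 4182); general j = -1968 + 17t, k = 4182 - 36t.
j ≥ 0 ⇒ t ≥ 116; k ≥ 0 ⇒ t ≤ 116. That's 1 value of t.

1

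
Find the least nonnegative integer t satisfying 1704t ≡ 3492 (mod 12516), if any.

597

gcd(12516, 1704):
  12516 = 7×1704 + 588
  1704 = 2×588 + 528
  588 = 1×528 + 60
  528 = 8×60 + 48
  60 = 1×48 + 12
  48 = 4×12
so gcd(12516, 1704) = 12.
12 divides 3492, so solutions exist.
Back-substitute for Bézout coefficients:
  12 = 60 - 1×48
  ... = 1704×(-213) + 12516×(29)
So 1704×(-213) ≡ 12 (mod 12516); multiply by 291: t ≡ -61983 (mod 1043).
Smallest nonnegative: t = -61983 mod 1043 = 597.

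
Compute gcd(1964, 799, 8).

gcd(1964, 799):
  1964 = 2×799 + 366
  799 = 2×366 + 67
  366 = 5×67 + 31
  67 = 2×31 + 5
  31 = 6×5 + 1
  5 = 5×1
so gcd(1964, 799) = 1.
gcd(1, 8) = 1.

1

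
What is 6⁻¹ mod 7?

gcd(7, 6) = 1  (7 = 1*6 + 1, 6 = 6*1).
Back-substituting, 6*(-1) + 7*(1) = 1.
So 6*-1 ≡ 1 (mod 7), and -1 mod 7 = 6.

6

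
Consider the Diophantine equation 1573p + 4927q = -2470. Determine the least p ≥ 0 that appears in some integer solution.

gcd(4927, 1573):
  4927 = 3×1573 + 208
  1573 = 7×208 + 117
  208 = 1×117 + 91
  117 = 1×91 + 26
  91 = 3×26 + 13
  26 = 2×13
so gcd(4927, 1573) = 13.
13 divides -2470, so solutions exist.
Back-substitute for Bézout coefficients:
  13 = 91 - 3×26
  ... = 1573×(-166) + 4927×(53)
Scale by -2470/13 = -190: (p₀, q₀) = (31540, -10070).
General solution: p = 31540 + 379t, q = -10070 - 121t for integer t.
p ≥ 0: smallest is 31540 mod 379 = 83 (at t = -83), with q = -27.

83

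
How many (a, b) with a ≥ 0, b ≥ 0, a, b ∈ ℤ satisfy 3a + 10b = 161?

5

gcd(10, 3) = 1  (10 = 3*3 + 1, 3 = 3*1).
Back-substituting, 3*(-3) + 10*(1) = 1.
Scale by 161: one solution is (-483, 161). Reduce a mod 10: (7, 14).
General: a = 7 + 10t, b = 14 - 3t.
a ≥ 0 ⇒ t ≥ 0; b ≥ 0 ⇒ t ≤ 4. So t ∈ [0, 4]: 5 solutions.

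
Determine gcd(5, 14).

gcd(14, 5):
  14 = 2×5 + 4
  5 = 1×4 + 1
  4 = 4×1
so gcd(14, 5) = 1.

1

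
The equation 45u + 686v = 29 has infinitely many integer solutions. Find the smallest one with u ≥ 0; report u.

397

gcd(686, 45) = 1  (686 = 15×45 + 11, 45 = 4×11 + 1, 11 = 11×1).
1 divides 29, so solutions exist.
Back-substituting, 45×(61) + 686×(-4) = 1.
Scale by 29/1 = 29: (u₀, v₀) = (1769, -116).
General solution: u = 1769 + 686t, v = -116 - 45t for integer t.
u ≥ 0: smallest is 1769 mod 686 = 397 (at t = -2), with v = -26.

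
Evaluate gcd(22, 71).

gcd(71, 22) = 1  (71 = 3*22 + 5, 22 = 4*5 + 2, 5 = 2*2 + 1, 2 = 2*1).

1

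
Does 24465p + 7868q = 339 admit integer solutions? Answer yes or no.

no

gcd(24465, 7868):
  24465 = 3·7868 + 861
  7868 = 9·861 + 119
  861 = 7·119 + 28
  119 = 4·28 + 7
  28 = 4·7
so gcd(24465, 7868) = 7.
7 does not divide 339 (remainder 3), so no integer solutions.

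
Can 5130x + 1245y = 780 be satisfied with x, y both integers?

gcd(5130, 1245) = 15.
15 divides 780, so integer solutions exist.

yes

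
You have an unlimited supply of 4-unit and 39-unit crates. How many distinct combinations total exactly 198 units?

Need nonnegative integers with 4j + 39k = 198.
gcd(4, 39) = 1, and 4·(10) + 39·(-1) = 1.
So (j₀, k₀) = (1980, -198); general j = 1980 + 39t, k = -198 - 4t.
j ≥ 0 ⇒ t ≥ -50; k ≥ 0 ⇒ t ≤ -50. That's 1 value of t.

1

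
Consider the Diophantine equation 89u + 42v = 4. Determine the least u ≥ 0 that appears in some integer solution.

gcd(89, 42):
  89 = 2×42 + 5
  42 = 8×5 + 2
  5 = 2×2 + 1
  2 = 2×1
so gcd(89, 42) = 1.
1 divides 4, so solutions exist.
Back-substitute for Bézout coefficients:
  1 = 5 - 2×2
  ... = 89×(17) + 42×(-36)
Scale by 4/1 = 4: (u₀, v₀) = (68, -144).
General solution: u = 68 + 42t, v = -144 - 89t for integer t.
u ≥ 0: smallest is 68 mod 42 = 26 (at t = -1), with v = -55.

26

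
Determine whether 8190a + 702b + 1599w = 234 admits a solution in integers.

yes

gcd(8190, 702) = 234  (8190 = 11*702 + 468, 702 = 1*468 + 234, 468 = 2*234).
gcd(234, 1599) = 39.
39 divides 234, so integer solutions exist.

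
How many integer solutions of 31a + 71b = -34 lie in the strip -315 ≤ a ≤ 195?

8

gcd(71, 31) = 1.
By Bézout, 31·(-16) + 71·(7) = 1.
Particular solution: (47, -21).
General solution: a = 47 + 71t, b = -21 - 31t for integer t.
-315 ≤ 47 + 71t ≤ 195 gives t ∈ [-5, 2], which is 8 values.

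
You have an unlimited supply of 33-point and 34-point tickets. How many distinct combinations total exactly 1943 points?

1

Need nonnegative integers with 33j + 34k = 1943.
gcd(33, 34) = 1, and 33·(-1) + 34·(1) = 1.
So (j₀, k₀) = (-1943, 1943); general j = -1943 + 34t, k = 1943 - 33t.
j ≥ 0 ⇒ t ≥ 58; k ≥ 0 ⇒ t ≤ 58. That's 1 value of t.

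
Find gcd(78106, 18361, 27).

1

gcd(78106, 18361) = 7.
gcd(7, 27) = 1.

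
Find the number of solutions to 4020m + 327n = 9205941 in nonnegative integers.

gcd(4020, 327) = 3.
By Bézout, 4020·(-17) + 327·(209) = 3.
One solution: (74, 27243).
General: m = 74 + 109t, n = 27243 - 1340t.
m ≥ 0 ⇒ t ≥ 0; n ≥ 0 ⇒ t ≤ 20. So t ∈ [0, 20]: 21 solutions.

21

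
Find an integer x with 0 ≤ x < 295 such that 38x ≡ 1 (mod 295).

gcd(295, 38) = 1.
By Bézout, 38·(132) + 295·(-17) = 1.
So 38·132 ≡ 1 (mod 295), and 132 mod 295 = 132.

132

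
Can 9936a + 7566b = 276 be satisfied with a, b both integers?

yes

gcd(9936, 7566) = 6  (9936 = 1*7566 + 2370, 7566 = 3*2370 + 456, 2370 = 5*456 + 90, 456 = 5*90 + 6, 90 = 15*6).
6 divides 276, so integer solutions exist.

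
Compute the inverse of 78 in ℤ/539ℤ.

463

gcd(539, 78) = 1  (539 = 6·78 + 71, 78 = 1·71 + 7, 71 = 10·7 + 1, 7 = 7·1).
Back-substituting, 78·(-76) + 539·(11) = 1.
So 78·-76 ≡ 1 (mod 539), and -76 mod 539 = 463.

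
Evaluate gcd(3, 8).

gcd(8, 3) = 1  (8 = 2*3 + 2, 3 = 1*2 + 1, 2 = 2*1).

1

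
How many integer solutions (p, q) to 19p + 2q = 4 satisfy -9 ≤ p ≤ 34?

gcd(19, 2) = 1  (19 = 9·2 + 1, 2 = 2·1).
Back-substituting, 19·(1) + 2·(-9) = 1.
Scale by 4: particular solution (4, -36); reduce p mod 2: (0, 2).
General solution: p = 0 + 2t, q = 2 - 19t for integer t.
-9 ≤ 0 + 2t ≤ 34 gives t ∈ [-4, 17], which is 22 values.

22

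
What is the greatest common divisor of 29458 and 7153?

1

gcd(29458, 7153) = 1  (29458 = 4*7153 + 846, 7153 = 8*846 + 385, 846 = 2*385 + 76, 385 = 5*76 + 5, 76 = 15*5 + 1, 5 = 5*1).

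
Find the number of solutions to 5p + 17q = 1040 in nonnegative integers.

gcd(17, 5):
  17 = 3*5 + 2
  5 = 2*2 + 1
  2 = 2*1
so gcd(17, 5) = 1.
Back-substitute for Bézout coefficients:
  1 = 5 - 2*2
  ... = 5*(7) + 17*(-2)
Scale by 1040: one solution is (7280, -2080). Reduce p mod 17: (4, 60).
General: p = 4 + 17t, q = 60 - 5t.
p ≥ 0 ⇒ t ≥ 0; q ≥ 0 ⇒ t ≤ 12. So t ∈ [0, 12]: 13 solutions.

13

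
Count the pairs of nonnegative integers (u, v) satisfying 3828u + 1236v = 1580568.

4

gcd(3828, 1236) = 12  (3828 = 3·1236 + 120, 1236 = 10·120 + 36, 120 = 3·36 + 12, 36 = 3·12).
Back-substituting, 3828·(31) + 1236·(-96) = 12.
Scale by 131714: one solution is (4083134, -12644544). Reduce u mod 103: (8, 1254).
General: u = 8 + 103t, v = 1254 - 319t.
u ≥ 0 ⇒ t ≥ 0; v ≥ 0 ⇒ t ≤ 3. So t ∈ [0, 3]: 4 solutions.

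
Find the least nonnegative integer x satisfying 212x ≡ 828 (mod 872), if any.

189

gcd(872, 212):
  872 = 4×212 + 24
  212 = 8×24 + 20
  24 = 1×20 + 4
  20 = 5×4
so gcd(872, 212) = 4.
4 divides 828, so solutions exist.
Back-substitute for Bézout coefficients:
  4 = 24 - 1×20
  ... = 212×(-37) + 872×(9)
So 212×(-37) ≡ 4 (mod 872); multiply by 207: x ≡ -7659 (mod 218).
Smallest nonnegative: x = -7659 mod 218 = 189.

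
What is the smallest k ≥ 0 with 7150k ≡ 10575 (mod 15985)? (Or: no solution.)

661

gcd(15985, 7150) = 5  (15985 = 2×7150 + 1685, 7150 = 4×1685 + 410, 1685 = 4×410 + 45, 410 = 9×45 + 5, 45 = 9×5).
5 divides 10575, so solutions exist.
Back-substituting, 7150×(351) + 15985×(-157) = 5.
So 7150×(351) ≡ 5 (mod 15985); multiply by 2115: k ≡ 742365 (mod 3197).
Smallest nonnegative: k = 742365 mod 3197 = 661.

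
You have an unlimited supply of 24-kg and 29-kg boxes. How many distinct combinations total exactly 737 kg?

1

Need nonnegative integers with 24j + 29k = 737.
gcd(24, 29) = 1, and 24·(-6) + 29·(5) = 1.
So (j₀, k₀) = (-4422, 3685); general j = -4422 + 29t, k = 3685 - 24t.
j ≥ 0 ⇒ t ≥ 153; k ≥ 0 ⇒ t ≤ 153. That's 1 value of t.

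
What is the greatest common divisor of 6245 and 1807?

1

gcd(6245, 1807):
  6245 = 3×1807 + 824
  1807 = 2×824 + 159
  824 = 5×159 + 29
  159 = 5×29 + 14
  29 = 2×14 + 1
  14 = 14×1
so gcd(6245, 1807) = 1.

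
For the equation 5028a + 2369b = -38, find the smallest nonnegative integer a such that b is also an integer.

gcd(5028, 2369) = 1.
1 divides -38, so solutions exist.
By Bézout, 5028·(580) + 2369·(-1231) = 1.
Scale by -38/1 = -38: (a₀, b₀) = (-22040, 46778).
General solution: a = -22040 + 2369t, b = 46778 - 5028t for integer t.
a ≥ 0: smallest is -22040 mod 2369 = 1650 (at t = 10), with b = -3502.

1650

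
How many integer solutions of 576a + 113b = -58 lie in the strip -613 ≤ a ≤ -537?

gcd(576, 113):
  576 = 5*113 + 11
  113 = 10*11 + 3
  11 = 3*3 + 2
  3 = 1*2 + 1
  2 = 2*1
so gcd(576, 113) = 1.
Back-substitute for Bézout coefficients:
  1 = 3 - 1*2
  ... = 576*(-41) + 113*(209)
Scale by -58: particular solution (2378, -12122); reduce a mod 113: (5, -26).
General solution: a = 5 + 113t, b = -26 - 576t for integer t.
-613 ≤ 5 + 113t ≤ -537 gives t ∈ [-5, -5], which is 1 value.

1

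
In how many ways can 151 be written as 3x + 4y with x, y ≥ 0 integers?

13

gcd(4, 3) = 1  (4 = 1×3 + 1, 3 = 3×1).
Back-substituting, 3×(-1) + 4×(1) = 1.
Scale by 151: one solution is (-151, 151). Reduce x mod 4: (1, 37).
General: x = 1 + 4t, y = 37 - 3t.
x ≥ 0 ⇒ t ≥ 0; y ≥ 0 ⇒ t ≤ 12. So t ∈ [0, 12]: 13 solutions.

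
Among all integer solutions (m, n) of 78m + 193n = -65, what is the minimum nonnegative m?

gcd(193, 78):
  193 = 2·78 + 37
  78 = 2·37 + 4
  37 = 9·4 + 1
  4 = 4·1
so gcd(193, 78) = 1.
1 divides -65, so solutions exist.
Back-substitute for Bézout coefficients:
  1 = 37 - 9·4
  ... = 78·(-47) + 193·(19)
Scale by -65/1 = -65: (m₀, n₀) = (3055, -1235).
General solution: m = 3055 + 193t, n = -1235 - 78t for integer t.
m ≥ 0: smallest is 3055 mod 193 = 160 (at t = -15), with n = -65.

160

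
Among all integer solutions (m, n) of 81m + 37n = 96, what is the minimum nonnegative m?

gcd(81, 37):
  81 = 2×37 + 7
  37 = 5×7 + 2
  7 = 3×2 + 1
  2 = 2×1
so gcd(81, 37) = 1.
1 divides 96, so solutions exist.
Back-substitute for Bézout coefficients:
  1 = 7 - 3×2
  ... = 81×(16) + 37×(-35)
Scale by 96/1 = 96: (m₀, n₀) = (1536, -3360).
General solution: m = 1536 + 37t, n = -3360 - 81t for integer t.
m ≥ 0: smallest is 1536 mod 37 = 19 (at t = -41), with n = -39.

19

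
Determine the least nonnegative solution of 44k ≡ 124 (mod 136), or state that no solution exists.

9

gcd(136, 44):
  136 = 3×44 + 4
  44 = 11×4
so gcd(136, 44) = 4.
4 divides 124, so solutions exist.
Back-substitute for Bézout coefficients:
  4 = 136 - 3×44
  ... = 44×(-3) + 136×(1)
So 44×(-3) ≡ 4 (mod 136); multiply by 31: k ≡ -93 (mod 34).
Smallest nonnegative: k = -93 mod 34 = 9.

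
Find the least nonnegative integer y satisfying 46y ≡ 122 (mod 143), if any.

gcd(143, 46) = 1.
1 divides 122, so solutions exist.
By Bézout, 46×(28) + 143×(-9) = 1.
So 46×(28) ≡ 1 (mod 143); multiply by 122: y ≡ 3416 (mod 143).
Smallest nonnegative: y = 3416 mod 143 = 127.

127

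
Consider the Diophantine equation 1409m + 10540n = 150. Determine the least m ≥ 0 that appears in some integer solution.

5790

gcd(10540, 1409):
  10540 = 7·1409 + 677
  1409 = 2·677 + 55
  677 = 12·55 + 17
  55 = 3·17 + 4
  17 = 4·4 + 1
  4 = 4·1
so gcd(10540, 1409) = 1.
1 divides 150, so solutions exist.
Back-substitute for Bézout coefficients:
  1 = 17 - 4·4
  ... = 1409·(-2491) + 10540·(333)
Scale by 150/1 = 150: (m₀, n₀) = (-373650, 49950).
General solution: m = -373650 + 10540t, n = 49950 - 1409t for integer t.
m ≥ 0: smallest is -373650 mod 10540 = 5790 (at t = 36), with n = -774.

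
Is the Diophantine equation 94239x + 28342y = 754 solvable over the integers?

no

gcd(94239, 28342) = 37  (94239 = 3·28342 + 9213, 28342 = 3·9213 + 703, 9213 = 13·703 + 74, 703 = 9·74 + 37, 74 = 2·37).
37 does not divide 754 (remainder 14), so no integer solutions.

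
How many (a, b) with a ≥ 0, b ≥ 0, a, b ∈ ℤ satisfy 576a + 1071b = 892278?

gcd(1071, 576):
  1071 = 1·576 + 495
  576 = 1·495 + 81
  495 = 6·81 + 9
  81 = 9·9
so gcd(1071, 576) = 9.
Back-substitute for Bézout coefficients:
  9 = 495 - 6·81
  ... = 576·(-13) + 1071·(7)
Scale by 99142: one solution is (-1288846, 693994). Reduce a mod 119: (43, 810).
General: a = 43 + 119t, b = 810 - 64t.
a ≥ 0 ⇒ t ≥ 0; b ≥ 0 ⇒ t ≤ 12. So t ∈ [0, 12]: 13 solutions.

13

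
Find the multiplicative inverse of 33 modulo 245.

gcd(245, 33) = 1.
By Bézout, 33*(52) + 245*(-7) = 1.
So 33*52 ≡ 1 (mod 245), and 52 mod 245 = 52.

52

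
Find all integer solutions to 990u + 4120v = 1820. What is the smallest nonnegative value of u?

gcd(4120, 990):
  4120 = 4*990 + 160
  990 = 6*160 + 30
  160 = 5*30 + 10
  30 = 3*10
so gcd(4120, 990) = 10.
10 divides 1820, so solutions exist.
Back-substitute for Bézout coefficients:
  10 = 160 - 5*30
  ... = 990*(-129) + 4120*(31)
Scale by 1820/10 = 182: (u₀, v₀) = (-23478, 5642).
General solution: u = -23478 + 412t, v = 5642 - 99t for integer t.
u ≥ 0: smallest is -23478 mod 412 = 6 (at t = 57), with v = -1.

6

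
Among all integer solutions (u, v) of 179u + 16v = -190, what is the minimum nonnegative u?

6

gcd(179, 16):
  179 = 11·16 + 3
  16 = 5·3 + 1
  3 = 3·1
so gcd(179, 16) = 1.
1 divides -190, so solutions exist.
Back-substitute for Bézout coefficients:
  1 = 16 - 5·3
  ... = 179·(-5) + 16·(56)
Scale by -190/1 = -190: (u₀, v₀) = (950, -10640).
General solution: u = 950 + 16t, v = -10640 - 179t for integer t.
u ≥ 0: smallest is 950 mod 16 = 6 (at t = -59), with v = -79.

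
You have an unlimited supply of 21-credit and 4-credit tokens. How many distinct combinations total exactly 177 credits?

Need nonnegative integers with 21j + 4k = 177.
gcd(21, 4) = 1, and 21·(1) + 4·(-5) = 1.
So (j₀, k₀) = (177, -885); general j = 177 + 4t, k = -885 - 21t.
j ≥ 0 ⇒ t ≥ -44; k ≥ 0 ⇒ t ≤ -43. That's 2 values of t.

2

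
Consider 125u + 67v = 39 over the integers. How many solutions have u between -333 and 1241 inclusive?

gcd(125, 67):
  125 = 1×67 + 58
  67 = 1×58 + 9
  58 = 6×9 + 4
  9 = 2×4 + 1
  4 = 4×1
so gcd(125, 67) = 1.
Back-substitute for Bézout coefficients:
  1 = 9 - 2×4
  ... = 125×(-15) + 67×(28)
Scale by 39: particular solution (-585, 1092); reduce u mod 67: (18, -33).
General solution: u = 18 + 67t, v = -33 - 125t for integer t.
-333 ≤ 18 + 67t ≤ 1241 gives t ∈ [-5, 18], which is 24 values.

24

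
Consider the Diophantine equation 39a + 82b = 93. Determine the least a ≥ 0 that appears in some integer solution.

gcd(82, 39):
  82 = 2*39 + 4
  39 = 9*4 + 3
  4 = 1*3 + 1
  3 = 3*1
so gcd(82, 39) = 1.
1 divides 93, so solutions exist.
Back-substitute for Bézout coefficients:
  1 = 4 - 1*3
  ... = 39*(-21) + 82*(10)
Scale by 93/1 = 93: (a₀, b₀) = (-1953, 930).
General solution: a = -1953 + 82t, b = 930 - 39t for integer t.
a ≥ 0: smallest is -1953 mod 82 = 15 (at t = 24), with b = -6.

15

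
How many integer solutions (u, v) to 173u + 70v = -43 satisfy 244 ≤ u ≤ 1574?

gcd(173, 70):
  173 = 2×70 + 33
  70 = 2×33 + 4
  33 = 8×4 + 1
  4 = 4×1
so gcd(173, 70) = 1.
Back-substitute for Bézout coefficients:
  1 = 33 - 8×4
  ... = 173×(17) + 70×(-42)
Scale by -43: particular solution (-731, 1806); reduce u mod 70: (39, -97).
General solution: u = 39 + 70t, v = -97 - 173t for integer t.
244 ≤ 39 + 70t ≤ 1574 gives t ∈ [3, 21], which is 19 values.

19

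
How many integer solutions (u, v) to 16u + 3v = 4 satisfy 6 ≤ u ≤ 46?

gcd(16, 3) = 1.
By Bézout, 16×(1) + 3×(-5) = 1.
Particular solution: (1, -4).
General solution: u = 1 + 3t, v = -4 - 16t for integer t.
6 ≤ 1 + 3t ≤ 46 gives t ∈ [2, 15], which is 14 values.

14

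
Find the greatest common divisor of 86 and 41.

1

gcd(86, 41) = 1  (86 = 2*41 + 4, 41 = 10*4 + 1, 4 = 4*1).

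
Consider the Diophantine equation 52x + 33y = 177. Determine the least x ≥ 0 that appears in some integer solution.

18

gcd(52, 33) = 1  (52 = 1×33 + 19, 33 = 1×19 + 14, 19 = 1×14 + 5, 14 = 2×5 + 4, 5 = 1×4 + 1, 4 = 4×1).
1 divides 177, so solutions exist.
Back-substituting, 52×(7) + 33×(-11) = 1.
Scale by 177/1 = 177: (x₀, y₀) = (1239, -1947).
General solution: x = 1239 + 33t, y = -1947 - 52t for integer t.
x ≥ 0: smallest is 1239 mod 33 = 18 (at t = -37), with y = -23.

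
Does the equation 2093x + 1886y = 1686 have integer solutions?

no

gcd(2093, 1886):
  2093 = 1·1886 + 207
  1886 = 9·207 + 23
  207 = 9·23
so gcd(2093, 1886) = 23.
23 does not divide 1686 (remainder 7), so no integer solutions.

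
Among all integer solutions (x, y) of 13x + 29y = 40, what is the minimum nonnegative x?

12

gcd(29, 13):
  29 = 2*13 + 3
  13 = 4*3 + 1
  3 = 3*1
so gcd(29, 13) = 1.
1 divides 40, so solutions exist.
Back-substitute for Bézout coefficients:
  1 = 13 - 4*3
  ... = 13*(9) + 29*(-4)
Scale by 40/1 = 40: (x₀, y₀) = (360, -160).
General solution: x = 360 + 29t, y = -160 - 13t for integer t.
x ≥ 0: smallest is 360 mod 29 = 12 (at t = -12), with y = -4.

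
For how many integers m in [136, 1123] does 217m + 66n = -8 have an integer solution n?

gcd(217, 66):
  217 = 3*66 + 19
  66 = 3*19 + 9
  19 = 2*9 + 1
  9 = 9*1
so gcd(217, 66) = 1.
Back-substitute for Bézout coefficients:
  1 = 19 - 2*9
  ... = 217*(7) + 66*(-23)
Scale by -8: particular solution (-56, 184); reduce m mod 66: (10, -33).
General solution: m = 10 + 66t, n = -33 - 217t for integer t.
136 ≤ 10 + 66t ≤ 1123 gives t ∈ [2, 16], which is 15 values.

15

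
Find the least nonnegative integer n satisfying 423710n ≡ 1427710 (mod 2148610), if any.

91468

gcd(2148610, 423710):
  2148610 = 5*423710 + 30060
  423710 = 14*30060 + 2870
  30060 = 10*2870 + 1360
  2870 = 2*1360 + 150
  1360 = 9*150 + 10
  150 = 15*10
so gcd(2148610, 423710) = 10.
10 divides 1427710, so solutions exist.
Back-substitute for Bézout coefficients:
  10 = 1360 - 9*150
  ... = 423710*(-14224) + 2148610*(2805)
So 423710*(-14224) ≡ 10 (mod 2148610); multiply by 142771: n ≡ -2030774704 (mod 214861).
Smallest nonnegative: n = -2030774704 mod 214861 = 91468.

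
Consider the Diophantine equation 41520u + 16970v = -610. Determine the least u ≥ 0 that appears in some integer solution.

1032

gcd(41520, 16970) = 10.
10 divides -610, so solutions exist.
By Bézout, 41520×(150) + 16970×(-367) = 10.
Scale by -610/10 = -61: (u₀, v₀) = (-9150, 22387).
General solution: u = -9150 + 1697t, v = 22387 - 4152t for integer t.
u ≥ 0: smallest is -9150 mod 1697 = 1032 (at t = 6), with v = -2525.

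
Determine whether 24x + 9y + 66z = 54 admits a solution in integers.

yes

gcd(24, 9) = 3.
gcd(3, 66) = 3.
3 divides 54, so integer solutions exist.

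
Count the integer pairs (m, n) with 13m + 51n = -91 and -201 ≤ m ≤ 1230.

gcd(51, 13) = 1.
By Bézout, 13*(4) + 51*(-1) = 1.
Particular solution: (44, -13).
General solution: m = 44 + 51t, n = -13 - 13t for integer t.
-201 ≤ 44 + 51t ≤ 1230 gives t ∈ [-4, 23], which is 28 values.

28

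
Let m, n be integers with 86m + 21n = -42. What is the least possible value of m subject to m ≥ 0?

0

gcd(86, 21) = 1  (86 = 4×21 + 2, 21 = 10×2 + 1, 2 = 2×1).
1 divides -42, so solutions exist.
Back-substituting, 86×(-10) + 21×(41) = 1.
Scale by -42/1 = -42: (m₀, n₀) = (420, -1722).
General solution: m = 420 + 21t, n = -1722 - 86t for integer t.
m ≥ 0: smallest is 420 mod 21 = 0 (at t = -20), with n = -2.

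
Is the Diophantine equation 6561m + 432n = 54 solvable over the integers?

gcd(6561, 432) = 27.
27 divides 54, so integer solutions exist.

yes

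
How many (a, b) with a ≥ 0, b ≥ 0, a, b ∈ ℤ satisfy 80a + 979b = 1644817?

21

gcd(979, 80):
  979 = 12×80 + 19
  80 = 4×19 + 4
  19 = 4×4 + 3
  4 = 1×3 + 1
  3 = 3×1
so gcd(979, 80) = 1.
Back-substitute for Bézout coefficients:
  1 = 4 - 1×3
  ... = 80×(257) + 979×(-21)
Scale by 1644817: one solution is (422717969, -34541157). Reduce a mod 979: (454, 1643).
General: a = 454 + 979t, b = 1643 - 80t.
a ≥ 0 ⇒ t ≥ 0; b ≥ 0 ⇒ t ≤ 20. So t ∈ [0, 20]: 21 solutions.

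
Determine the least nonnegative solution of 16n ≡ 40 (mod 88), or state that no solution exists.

gcd(88, 16):
  88 = 5×16 + 8
  16 = 2×8
so gcd(88, 16) = 8.
8 divides 40, so solutions exist.
Back-substitute for Bézout coefficients:
  8 = 88 - 5×16
  ... = 16×(-5) + 88×(1)
So 16×(-5) ≡ 8 (mod 88); multiply by 5: n ≡ -25 (mod 11).
Smallest nonnegative: n = -25 mod 11 = 8.

8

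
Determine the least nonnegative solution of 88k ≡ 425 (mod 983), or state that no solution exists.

16

gcd(983, 88) = 1  (983 = 11*88 + 15, 88 = 5*15 + 13, 15 = 1*13 + 2, 13 = 6*2 + 1, 2 = 2*1).
1 divides 425, so solutions exist.
Back-substituting, 88*(458) + 983*(-41) = 1.
So 88*(458) ≡ 1 (mod 983); multiply by 425: k ≡ 194650 (mod 983).
Smallest nonnegative: k = 194650 mod 983 = 16.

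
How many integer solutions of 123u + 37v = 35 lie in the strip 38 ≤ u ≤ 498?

13

gcd(123, 37):
  123 = 3×37 + 12
  37 = 3×12 + 1
  12 = 12×1
so gcd(123, 37) = 1.
Back-substitute for Bézout coefficients:
  1 = 37 - 3×12
  ... = 123×(-3) + 37×(10)
Scale by 35: particular solution (-105, 350); reduce u mod 37: (6, -19).
General solution: u = 6 + 37t, v = -19 - 123t for integer t.
38 ≤ 6 + 37t ≤ 498 gives t ∈ [1, 13], which is 13 values.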